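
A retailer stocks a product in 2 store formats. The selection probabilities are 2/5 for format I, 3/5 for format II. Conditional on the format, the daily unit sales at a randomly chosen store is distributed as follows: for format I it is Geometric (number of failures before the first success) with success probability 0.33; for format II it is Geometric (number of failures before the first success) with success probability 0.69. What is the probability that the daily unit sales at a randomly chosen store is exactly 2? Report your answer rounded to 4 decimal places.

0.0990

Conditional on each format, P(X = 2): I: 0.148137; II: 0.066309.
By total probability, P(X = 2) = 0.4·0.148137 + 0.6·0.066309 = 0.0990402.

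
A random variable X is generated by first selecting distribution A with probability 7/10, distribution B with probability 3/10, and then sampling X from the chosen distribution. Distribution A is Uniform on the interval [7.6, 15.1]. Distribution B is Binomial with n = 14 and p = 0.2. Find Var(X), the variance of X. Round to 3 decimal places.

19.305

Per component, A: μ=11.35, E[X²]=133.51; B: μ=2.8, E[X²]=10.08.
E[X] = 0.7·11.35 + 0.3·2.8 = 8.785.
E[X²] = 0.7·133.51 + 0.3·10.08 = 96.481.
Var(X) = E[X²] − (E[X])² = 96.481 − 77.1762 = 19.3048.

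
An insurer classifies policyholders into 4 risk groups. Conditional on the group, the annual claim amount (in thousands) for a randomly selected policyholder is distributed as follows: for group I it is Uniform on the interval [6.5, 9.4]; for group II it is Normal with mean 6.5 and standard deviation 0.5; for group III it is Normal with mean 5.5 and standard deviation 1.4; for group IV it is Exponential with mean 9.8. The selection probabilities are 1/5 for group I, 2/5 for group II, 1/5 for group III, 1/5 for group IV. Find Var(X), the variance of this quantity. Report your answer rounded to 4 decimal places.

22.0762

Per component, I: μ=7.95, E[X²]=63.9033; II: μ=6.5, E[X²]=42.5; III: μ=5.5, E[X²]=32.21; IV: μ=9.8, E[X²]=192.08.
E[X] = 0.2·7.95 + 0.4·6.5 + 0.2·5.5 + 0.2·9.8 = 7.25.
E[X²] = 0.2·63.9033 + 0.4·42.5 + 0.2·32.21 + 0.2·192.08 = 74.6387.
Var(X) = E[X²] − (E[X])² = 74.6387 − 52.5625 = 22.0762.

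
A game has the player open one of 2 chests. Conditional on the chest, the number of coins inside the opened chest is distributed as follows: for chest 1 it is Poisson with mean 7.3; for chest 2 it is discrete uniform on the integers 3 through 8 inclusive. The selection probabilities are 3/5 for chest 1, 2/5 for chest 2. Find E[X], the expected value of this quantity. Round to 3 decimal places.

6.580

Component means — 1: 7.3; 2: 5.5.
E[X] = 0.6·7.3 + 0.4·5.5 = 6.58.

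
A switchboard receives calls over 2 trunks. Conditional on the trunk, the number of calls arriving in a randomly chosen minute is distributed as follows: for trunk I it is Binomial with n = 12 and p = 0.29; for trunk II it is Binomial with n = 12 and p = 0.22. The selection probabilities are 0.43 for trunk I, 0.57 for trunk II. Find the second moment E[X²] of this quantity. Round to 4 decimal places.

For each component E[X²] = Var + (mean)², giving I: 14.5812; II: 9.0288.
Overall E[X²] = 0.43·14.5812 + 0.57·9.0288 = 11.4163.

11.4163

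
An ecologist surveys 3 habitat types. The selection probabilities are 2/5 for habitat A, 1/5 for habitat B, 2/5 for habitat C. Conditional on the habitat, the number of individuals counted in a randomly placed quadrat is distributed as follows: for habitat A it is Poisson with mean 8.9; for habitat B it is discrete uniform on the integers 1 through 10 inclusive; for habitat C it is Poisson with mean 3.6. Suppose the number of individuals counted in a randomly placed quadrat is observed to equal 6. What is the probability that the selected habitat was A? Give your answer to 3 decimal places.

Likelihoods P(X=6 | ·): A: 0.0941427; B: 0.1; C: 0.0826081.
Posterior ∝ prior × likelihood. Numerator for A: 0.4·0.0941427 = 0.0376571.
Normalizing constant: 0.4·0.0941427 + 0.2·0.1 + 0.4·0.0826081 = 0.0907003.
P(A | observation) = 0.0376571 / 0.0907003 = 0.415181.

0.415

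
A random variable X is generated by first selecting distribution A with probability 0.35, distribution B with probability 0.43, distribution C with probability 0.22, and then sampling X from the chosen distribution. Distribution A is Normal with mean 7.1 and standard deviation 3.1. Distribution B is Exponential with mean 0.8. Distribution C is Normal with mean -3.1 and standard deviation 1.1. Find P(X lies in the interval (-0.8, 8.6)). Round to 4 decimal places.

0.6721

Conditional on each component, P(-0.8 < X < 8.6): A: 0.68035; B: 0.999979; C: 0.0182681.
By total probability, P(-0.8 < X < 8.6) = 0.35·0.68035 + 0.43·0.999979 + 0.22·0.0182681 = 0.672132.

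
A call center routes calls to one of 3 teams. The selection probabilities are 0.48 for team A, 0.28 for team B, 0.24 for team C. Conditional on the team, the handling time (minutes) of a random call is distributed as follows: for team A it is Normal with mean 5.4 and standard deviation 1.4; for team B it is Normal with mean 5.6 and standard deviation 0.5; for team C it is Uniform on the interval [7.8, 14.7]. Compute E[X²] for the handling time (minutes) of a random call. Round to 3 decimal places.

For each component E[X²] = Var + (mean)², giving A: 31.12; B: 31.61; C: 130.53.
Overall E[X²] = 0.48·31.12 + 0.28·31.61 + 0.24·130.53 = 55.1156.

55.116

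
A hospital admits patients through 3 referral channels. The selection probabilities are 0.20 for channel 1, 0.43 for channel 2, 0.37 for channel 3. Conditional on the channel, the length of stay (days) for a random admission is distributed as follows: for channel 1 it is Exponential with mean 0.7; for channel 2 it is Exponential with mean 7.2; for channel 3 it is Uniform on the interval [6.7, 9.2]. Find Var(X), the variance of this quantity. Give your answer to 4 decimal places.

Per component, 1: μ=0.7, E[X²]=0.98; 2: μ=7.2, E[X²]=103.68; 3: μ=7.95, E[X²]=63.7233.
E[X] = 0.2·0.7 + 0.43·7.2 + 0.37·7.95 = 6.1775.
E[X²] = 0.2·0.98 + 0.43·103.68 + 0.37·63.7233 = 68.356.
Var(X) = E[X²] − (E[X])² = 68.356 − 38.1615 = 30.1945.

30.1945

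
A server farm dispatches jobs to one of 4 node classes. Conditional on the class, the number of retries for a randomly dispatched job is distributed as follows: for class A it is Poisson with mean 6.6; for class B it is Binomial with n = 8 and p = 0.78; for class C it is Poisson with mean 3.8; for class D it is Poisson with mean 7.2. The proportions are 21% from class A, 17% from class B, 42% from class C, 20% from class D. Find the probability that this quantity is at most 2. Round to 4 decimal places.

Conditional on each class, P(X ≤ 2): A: 0.0399676; B: 0.00209258; C: 0.268897; D: 0.0254735.
By total probability, P(X ≤ 2) = 0.21·0.0399676 + 0.17·0.00209258 + 0.42·0.268897 + 0.2·0.0254735 = 0.12678.

0.1268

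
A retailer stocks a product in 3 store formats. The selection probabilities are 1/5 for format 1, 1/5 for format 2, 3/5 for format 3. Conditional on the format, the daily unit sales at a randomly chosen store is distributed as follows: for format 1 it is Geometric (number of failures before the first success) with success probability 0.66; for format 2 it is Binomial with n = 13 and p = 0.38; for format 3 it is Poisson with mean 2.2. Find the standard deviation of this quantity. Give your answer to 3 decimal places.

Per component, 1: μ=0.515152, E[X²]=1.04591; 2: μ=4.94, E[X²]=27.4664; 3: μ=2.2, E[X²]=7.04.
E[X] = 0.2·0.515152 + 0.2·4.94 + 0.6·2.2 = 2.41103.
E[X²] = 0.2·1.04591 + 0.2·27.4664 + 0.6·7.04 = 9.92646.
Var(X) = E[X²] − (E[X])² = 9.92646 − 5.81307 = 4.1134.
SD(X) = √4.1134 = 2.02815.

2.028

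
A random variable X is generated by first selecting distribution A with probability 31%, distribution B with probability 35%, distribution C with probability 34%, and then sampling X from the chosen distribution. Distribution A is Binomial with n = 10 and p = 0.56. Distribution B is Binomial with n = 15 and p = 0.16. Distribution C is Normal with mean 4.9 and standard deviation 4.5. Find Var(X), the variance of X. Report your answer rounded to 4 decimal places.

10.2609

Per component, A: μ=5.6, E[X²]=33.824; B: μ=2.4, E[X²]=7.776; C: μ=4.9, E[X²]=44.26.
E[X] = 0.31·5.6 + 0.35·2.4 + 0.34·4.9 = 4.242.
E[X²] = 0.31·33.824 + 0.35·7.776 + 0.34·44.26 = 28.2554.
Var(X) = E[X²] − (E[X])² = 28.2554 − 17.9946 = 10.2609.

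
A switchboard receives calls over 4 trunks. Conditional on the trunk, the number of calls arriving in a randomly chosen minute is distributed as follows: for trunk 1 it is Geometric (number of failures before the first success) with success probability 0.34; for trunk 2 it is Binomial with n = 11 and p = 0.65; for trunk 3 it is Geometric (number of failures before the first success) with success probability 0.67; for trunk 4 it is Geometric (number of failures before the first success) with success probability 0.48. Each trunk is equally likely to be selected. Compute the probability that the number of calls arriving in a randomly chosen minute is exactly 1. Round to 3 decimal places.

0.174

Conditional on each trunk, P(X = 1): 1: 0.2244; 2: 0.000197236; 3: 0.2211; 4: 0.2496.
By total probability, P(X = 1) = 0.25·0.2244 + 0.25·0.000197236 + 0.25·0.2211 + 0.25·0.2496 = 0.173824.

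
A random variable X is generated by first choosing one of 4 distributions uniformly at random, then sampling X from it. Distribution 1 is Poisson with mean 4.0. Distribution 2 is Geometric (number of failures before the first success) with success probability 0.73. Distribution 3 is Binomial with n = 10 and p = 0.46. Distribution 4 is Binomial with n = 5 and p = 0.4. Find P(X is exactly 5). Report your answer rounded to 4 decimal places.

0.1015

Conditional on each component, P(X = 5): 1: 0.156293; 2: 0.00104747; 3: 0.238319; 4: 0.01024.
By total probability, P(X = 5) = 0.25·0.156293 + 0.25·0.00104747 + 0.25·0.238319 + 0.25·0.01024 = 0.101475.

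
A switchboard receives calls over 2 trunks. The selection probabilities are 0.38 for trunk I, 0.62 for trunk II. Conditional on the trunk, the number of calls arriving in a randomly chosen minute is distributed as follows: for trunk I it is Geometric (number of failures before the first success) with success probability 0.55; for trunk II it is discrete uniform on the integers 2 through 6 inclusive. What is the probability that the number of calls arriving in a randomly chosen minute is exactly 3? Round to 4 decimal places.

0.1430

Conditional on each trunk, P(X = 3): I: 0.0501187; II: 0.2.
By total probability, P(X = 3) = 0.38·0.0501187 + 0.62·0.2 = 0.143045.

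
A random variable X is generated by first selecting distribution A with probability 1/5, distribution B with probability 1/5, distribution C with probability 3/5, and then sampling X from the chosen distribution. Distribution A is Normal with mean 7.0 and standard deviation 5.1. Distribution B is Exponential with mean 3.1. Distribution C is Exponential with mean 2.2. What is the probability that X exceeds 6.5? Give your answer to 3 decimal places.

0.164

Conditional on each component, P(X > 6.5): A: 0.539049; B: 0.122852; C: 0.0521023.
By total probability, P(X > 6.5) = 0.2·0.539049 + 0.2·0.122852 + 0.6·0.0521023 = 0.163642.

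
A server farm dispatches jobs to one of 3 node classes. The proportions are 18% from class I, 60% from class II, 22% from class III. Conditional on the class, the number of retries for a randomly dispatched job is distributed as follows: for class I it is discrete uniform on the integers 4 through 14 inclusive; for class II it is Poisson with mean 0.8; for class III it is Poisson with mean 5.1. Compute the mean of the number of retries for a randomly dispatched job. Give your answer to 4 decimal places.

3.2220

Component means — I: 9; II: 0.8; III: 5.1.
E[X] = 0.18·9 + 0.6·0.8 + 0.22·5.1 = 3.222.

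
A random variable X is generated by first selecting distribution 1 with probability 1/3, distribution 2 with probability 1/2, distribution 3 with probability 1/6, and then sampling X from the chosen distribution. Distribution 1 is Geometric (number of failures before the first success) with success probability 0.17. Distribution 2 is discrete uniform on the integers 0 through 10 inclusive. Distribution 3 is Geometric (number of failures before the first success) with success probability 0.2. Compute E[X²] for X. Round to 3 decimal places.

41.019

For each component E[X²] = Var + (mean)², giving 1: 52.5571; 2: 35; 3: 36.
Overall E[X²] = 0.333333·52.5571 + 0.5·35 + 0.166667·36 = 41.019.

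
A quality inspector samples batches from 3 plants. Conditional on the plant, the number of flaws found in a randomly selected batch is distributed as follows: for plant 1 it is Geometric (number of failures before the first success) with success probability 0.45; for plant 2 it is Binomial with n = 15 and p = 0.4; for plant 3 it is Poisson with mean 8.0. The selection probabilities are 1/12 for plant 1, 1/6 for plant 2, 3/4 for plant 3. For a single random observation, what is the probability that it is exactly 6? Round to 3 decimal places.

Conditional on each plant, P(X = 6): 1: 0.0124563; 2: 0.206598; 3: 0.122138.
By total probability, P(X = 6) = 0.0833333·0.0124563 + 0.166667·0.206598 + 0.75·0.122138 = 0.127075.

0.127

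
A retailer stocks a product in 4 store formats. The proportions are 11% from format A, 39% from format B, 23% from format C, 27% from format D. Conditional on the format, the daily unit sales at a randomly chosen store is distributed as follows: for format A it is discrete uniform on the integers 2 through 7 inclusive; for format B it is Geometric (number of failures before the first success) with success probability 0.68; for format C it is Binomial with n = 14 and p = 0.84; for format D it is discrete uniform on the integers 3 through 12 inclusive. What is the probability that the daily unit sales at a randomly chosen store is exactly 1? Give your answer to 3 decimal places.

Conditional on each format, P(X = 1): A: 0; B: 0.2176; C: 5.29623e-10; D: 0.
By total probability, P(X = 1) = 0.11·0 + 0.39·0.2176 + 0.23·5.29623e-10 + 0.27·0 = 0.084864.

0.085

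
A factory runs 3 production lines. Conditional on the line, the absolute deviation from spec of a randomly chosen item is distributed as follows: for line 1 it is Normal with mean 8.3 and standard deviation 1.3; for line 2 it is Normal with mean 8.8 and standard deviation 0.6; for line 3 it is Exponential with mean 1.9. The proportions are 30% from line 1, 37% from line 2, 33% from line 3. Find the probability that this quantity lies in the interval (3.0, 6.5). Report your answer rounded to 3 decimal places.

Conditional on each line, P(3.0 < X < 6.5): 1: 0.0830622; 2: 6.32092e-05; 3: 0.173514.
By total probability, P(3.0 < X < 6.5) = 0.3·0.0830622 + 0.37·6.32092e-05 + 0.33·0.173514 = 0.0822017.

0.082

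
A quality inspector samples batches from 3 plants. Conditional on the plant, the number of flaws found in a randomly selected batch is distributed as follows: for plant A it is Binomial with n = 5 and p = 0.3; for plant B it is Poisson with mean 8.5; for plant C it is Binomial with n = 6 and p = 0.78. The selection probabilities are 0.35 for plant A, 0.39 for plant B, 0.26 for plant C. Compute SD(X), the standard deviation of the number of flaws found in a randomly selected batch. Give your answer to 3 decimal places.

3.611

Per component, A: μ=1.5, E[X²]=3.3; B: μ=8.5, E[X²]=80.75; C: μ=4.68, E[X²]=22.932.
E[X] = 0.35·1.5 + 0.39·8.5 + 0.26·4.68 = 5.0568.
E[X²] = 0.35·3.3 + 0.39·80.75 + 0.26·22.932 = 38.6098.
Var(X) = E[X²] − (E[X])² = 38.6098 − 25.5712 = 13.0386.
SD(X) = √13.0386 = 3.6109.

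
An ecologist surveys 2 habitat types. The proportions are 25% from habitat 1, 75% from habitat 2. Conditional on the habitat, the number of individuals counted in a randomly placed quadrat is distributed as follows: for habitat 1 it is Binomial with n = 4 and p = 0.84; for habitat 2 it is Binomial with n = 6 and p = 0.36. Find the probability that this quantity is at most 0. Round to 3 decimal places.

0.052

Conditional on each habitat, P(X ≤ 0): 1: 0.00065536; 2: 0.0687195.
By total probability, P(X ≤ 0) = 0.25·0.00065536 + 0.75·0.0687195 = 0.0517034.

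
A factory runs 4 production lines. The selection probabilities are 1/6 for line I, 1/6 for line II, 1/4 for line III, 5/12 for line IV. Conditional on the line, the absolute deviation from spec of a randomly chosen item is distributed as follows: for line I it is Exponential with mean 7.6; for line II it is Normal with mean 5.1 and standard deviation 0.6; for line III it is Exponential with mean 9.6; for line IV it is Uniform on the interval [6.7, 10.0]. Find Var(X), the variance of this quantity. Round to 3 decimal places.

35.224

Per component, I: μ=7.6, E[X²]=115.52; II: μ=5.1, E[X²]=26.37; III: μ=9.6, E[X²]=184.32; IV: μ=8.35, E[X²]=70.63.
E[X] = 0.166667·7.6 + 0.166667·5.1 + 0.25·9.6 + 0.416667·8.35 = 7.99583.
E[X²] = 0.166667·115.52 + 0.166667·26.37 + 0.25·184.32 + 0.416667·70.63 = 99.1575.
Var(X) = E[X²] − (E[X])² = 99.1575 − 63.9334 = 35.2241.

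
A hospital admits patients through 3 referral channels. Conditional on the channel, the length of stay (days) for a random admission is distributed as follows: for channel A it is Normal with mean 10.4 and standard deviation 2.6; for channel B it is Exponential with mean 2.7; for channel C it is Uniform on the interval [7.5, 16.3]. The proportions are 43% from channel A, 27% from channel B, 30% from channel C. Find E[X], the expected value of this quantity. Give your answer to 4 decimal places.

Component means — A: 10.4; B: 2.7; C: 11.9.
E[X] = 0.43·10.4 + 0.27·2.7 + 0.3·11.9 = 8.771.

8.7710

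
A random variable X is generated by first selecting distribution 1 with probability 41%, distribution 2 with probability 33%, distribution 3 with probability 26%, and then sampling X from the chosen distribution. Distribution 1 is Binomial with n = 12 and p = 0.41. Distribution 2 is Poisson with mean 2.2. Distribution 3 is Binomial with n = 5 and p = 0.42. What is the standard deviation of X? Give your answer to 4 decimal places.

2.0205

Per component, 1: μ=4.92, E[X²]=27.1092; 2: μ=2.2, E[X²]=7.04; 3: μ=2.1, E[X²]=5.628.
E[X] = 0.41·4.92 + 0.33·2.2 + 0.26·2.1 = 3.2892.
E[X²] = 0.41·27.1092 + 0.33·7.04 + 0.26·5.628 = 14.9013.
Var(X) = E[X²] − (E[X])² = 14.9013 − 10.8188 = 4.08242.
SD(X) = √4.08242 = 2.0205.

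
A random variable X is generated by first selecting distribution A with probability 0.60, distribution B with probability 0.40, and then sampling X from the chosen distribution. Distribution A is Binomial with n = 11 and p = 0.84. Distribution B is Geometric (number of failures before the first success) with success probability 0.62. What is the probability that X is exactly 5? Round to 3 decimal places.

Conditional on each component, P(X = 5): A: 0.00324159; B: 0.00491258.
By total probability, P(X = 5) = 0.6·0.00324159 + 0.4·0.00491258 = 0.00390999.

0.004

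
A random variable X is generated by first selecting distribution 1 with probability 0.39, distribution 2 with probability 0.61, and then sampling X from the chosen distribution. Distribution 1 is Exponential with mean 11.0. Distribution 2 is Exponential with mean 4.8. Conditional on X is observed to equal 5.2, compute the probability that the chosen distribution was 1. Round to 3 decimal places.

0.339

Likelihoods f(5.2 | ·): 1: 0.0566636; 2: 0.0705136.
Posterior ∝ prior × likelihood. Numerator for 1: 0.39·0.0566636 = 0.0220988.
Normalizing constant: 0.39·0.0566636 + 0.61·0.0705136 = 0.0651121.
P(1 | observation) = 0.0220988 / 0.0651121 = 0.339396.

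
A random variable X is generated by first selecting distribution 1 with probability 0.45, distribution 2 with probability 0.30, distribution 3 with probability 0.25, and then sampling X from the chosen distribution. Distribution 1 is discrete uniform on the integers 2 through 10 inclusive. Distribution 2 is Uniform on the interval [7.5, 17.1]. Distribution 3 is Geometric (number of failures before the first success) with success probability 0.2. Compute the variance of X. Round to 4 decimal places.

Per component, 1: μ=6, E[X²]=42.6667; 2: μ=12.3, E[X²]=158.97; 3: μ=4, E[X²]=36.
E[X] = 0.45·6 + 0.3·12.3 + 0.25·4 = 7.39.
E[X²] = 0.45·42.6667 + 0.3·158.97 + 0.25·36 = 75.891.
Var(X) = E[X²] − (E[X])² = 75.891 − 54.6121 = 21.2789.

21.2789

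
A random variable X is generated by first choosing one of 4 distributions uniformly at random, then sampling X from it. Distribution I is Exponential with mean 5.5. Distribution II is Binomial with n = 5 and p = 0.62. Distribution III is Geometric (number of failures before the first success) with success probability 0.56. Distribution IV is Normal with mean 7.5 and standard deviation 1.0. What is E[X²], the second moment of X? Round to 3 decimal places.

32.640

For each component E[X²] = Var + (mean)², giving I: 60.5; II: 10.788; III: 2.02041; IV: 57.25.
Overall E[X²] = 0.25·60.5 + 0.25·10.788 + 0.25·2.02041 + 0.25·57.25 = 32.6396.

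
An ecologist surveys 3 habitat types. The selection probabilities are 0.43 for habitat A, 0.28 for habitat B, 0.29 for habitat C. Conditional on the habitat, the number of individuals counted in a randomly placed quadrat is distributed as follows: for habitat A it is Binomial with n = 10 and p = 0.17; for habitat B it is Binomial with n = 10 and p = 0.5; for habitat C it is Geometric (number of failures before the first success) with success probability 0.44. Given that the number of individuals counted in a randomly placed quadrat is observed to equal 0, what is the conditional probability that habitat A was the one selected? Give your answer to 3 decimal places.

Likelihoods P(X=0 | ·): A: 0.15516; B: 0.000976562; C: 0.44.
Posterior ∝ prior × likelihood. Numerator for A: 0.43·0.15516 = 0.066719.
Normalizing constant: 0.43·0.15516 + 0.28·0.000976562 + 0.29·0.44 = 0.194592.
P(A | observation) = 0.066719 / 0.194592 = 0.342865.

0.343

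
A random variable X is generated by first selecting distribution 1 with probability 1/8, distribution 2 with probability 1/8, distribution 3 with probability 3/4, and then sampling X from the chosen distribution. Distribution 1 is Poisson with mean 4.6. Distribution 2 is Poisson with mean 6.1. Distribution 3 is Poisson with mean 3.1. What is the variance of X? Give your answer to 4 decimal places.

4.7523

Per component, 1: μ=4.6, E[X²]=25.76; 2: μ=6.1, E[X²]=43.31; 3: μ=3.1, E[X²]=12.71.
E[X] = 0.125·4.6 + 0.125·6.1 + 0.75·3.1 = 3.6625.
E[X²] = 0.125·25.76 + 0.125·43.31 + 0.75·12.71 = 18.1662.
Var(X) = E[X²] − (E[X])² = 18.1662 − 13.4139 = 4.75234.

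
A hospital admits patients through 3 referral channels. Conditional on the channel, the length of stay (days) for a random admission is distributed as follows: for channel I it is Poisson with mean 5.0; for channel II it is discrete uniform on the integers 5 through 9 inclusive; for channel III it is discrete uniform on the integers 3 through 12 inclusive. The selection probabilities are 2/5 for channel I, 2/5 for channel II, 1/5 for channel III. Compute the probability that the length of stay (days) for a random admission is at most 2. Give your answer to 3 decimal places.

Conditional on each channel, P(X ≤ 2): I: 0.124652; II: 0; III: 0.
By total probability, P(X ≤ 2) = 0.4·0.124652 + 0.4·0 + 0.2·0 = 0.0498608.

0.050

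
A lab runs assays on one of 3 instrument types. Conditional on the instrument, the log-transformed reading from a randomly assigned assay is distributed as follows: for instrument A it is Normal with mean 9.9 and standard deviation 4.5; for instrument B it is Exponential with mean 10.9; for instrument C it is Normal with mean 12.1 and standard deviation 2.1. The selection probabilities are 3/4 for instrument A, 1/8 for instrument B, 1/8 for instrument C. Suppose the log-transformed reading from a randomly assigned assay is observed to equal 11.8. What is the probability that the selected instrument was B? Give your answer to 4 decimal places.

0.0440

Likelihoods f(11.8 | ·): A: 0.0810936; B: 0.0310756; C: 0.188044.
Posterior ∝ prior × likelihood. Numerator for B: 0.125·0.0310756 = 0.00388445.
Normalizing constant: 0.75·0.0810936 + 0.125·0.0310756 + 0.125·0.188044 = 0.0882101.
P(B | observation) = 0.00388445 / 0.0882101 = 0.0440364.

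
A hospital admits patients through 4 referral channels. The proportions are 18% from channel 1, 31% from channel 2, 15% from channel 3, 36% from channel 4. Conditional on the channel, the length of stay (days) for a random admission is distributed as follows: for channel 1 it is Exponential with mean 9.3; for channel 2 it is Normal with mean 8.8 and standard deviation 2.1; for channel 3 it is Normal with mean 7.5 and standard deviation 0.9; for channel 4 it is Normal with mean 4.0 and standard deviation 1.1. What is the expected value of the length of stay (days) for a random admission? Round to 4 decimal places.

6.9670

Component means — 1: 9.3; 2: 8.8; 3: 7.5; 4: 4.
E[X] = 0.18·9.3 + 0.31·8.8 + 0.15·7.5 + 0.36·4 = 6.967.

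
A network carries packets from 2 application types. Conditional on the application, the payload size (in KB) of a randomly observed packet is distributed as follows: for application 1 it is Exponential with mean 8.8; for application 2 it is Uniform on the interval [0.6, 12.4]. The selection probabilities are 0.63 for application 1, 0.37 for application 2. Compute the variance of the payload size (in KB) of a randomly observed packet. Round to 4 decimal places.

Per component, 1: μ=8.8, E[X²]=154.88; 2: μ=6.5, E[X²]=53.8533.
E[X] = 0.63·8.8 + 0.37·6.5 = 7.949.
E[X²] = 0.63·154.88 + 0.37·53.8533 = 117.5.
Var(X) = E[X²] − (E[X])² = 117.5 − 63.1866 = 54.3135.

54.3135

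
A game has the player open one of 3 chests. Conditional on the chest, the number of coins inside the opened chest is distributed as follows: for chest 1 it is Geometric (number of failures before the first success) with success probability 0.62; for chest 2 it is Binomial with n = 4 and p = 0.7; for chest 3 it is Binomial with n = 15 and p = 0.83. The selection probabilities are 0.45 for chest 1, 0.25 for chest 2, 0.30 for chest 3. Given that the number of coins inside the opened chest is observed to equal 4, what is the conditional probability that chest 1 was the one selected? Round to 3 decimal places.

0.088

Likelihoods P(X=4 | ·): 1: 0.0129278; 2: 0.2401; 3: 2.22015e-06.
Posterior ∝ prior × likelihood. Numerator for 1: 0.45·0.0129278 = 0.00581753.
Normalizing constant: 0.45·0.0129278 + 0.25·0.2401 + 0.3·2.22015e-06 = 0.0658432.
P(1 | observation) = 0.00581753 / 0.0658432 = 0.0883543.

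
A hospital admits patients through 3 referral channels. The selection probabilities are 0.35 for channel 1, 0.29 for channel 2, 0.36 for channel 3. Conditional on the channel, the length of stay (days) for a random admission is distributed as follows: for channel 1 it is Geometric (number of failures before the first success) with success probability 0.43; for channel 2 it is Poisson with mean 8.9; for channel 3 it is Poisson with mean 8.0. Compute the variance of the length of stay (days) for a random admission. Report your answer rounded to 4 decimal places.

18.0608

Per component, 1: μ=1.32558, E[X²]=4.83991; 2: μ=8.9, E[X²]=88.11; 3: μ=8, E[X²]=72.
E[X] = 0.35·1.32558 + 0.29·8.9 + 0.36·8 = 5.92495.
E[X²] = 0.35·4.83991 + 0.29·88.11 + 0.36·72 = 53.1659.
Var(X) = E[X²] − (E[X])² = 53.1659 − 35.1051 = 18.0608.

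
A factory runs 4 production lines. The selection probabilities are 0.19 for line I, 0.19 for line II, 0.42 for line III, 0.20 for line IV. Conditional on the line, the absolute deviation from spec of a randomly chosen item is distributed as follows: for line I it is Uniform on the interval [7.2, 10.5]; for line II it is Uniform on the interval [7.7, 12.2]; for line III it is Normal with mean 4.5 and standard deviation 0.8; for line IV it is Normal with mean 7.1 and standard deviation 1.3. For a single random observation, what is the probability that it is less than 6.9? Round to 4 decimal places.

Conditional on each line, P(X < 6.9): I: 0; II: 0; III: 0.99865; IV: 0.438866.
By total probability, P(X < 6.9) = 0.19·0 + 0.19·0 + 0.42·0.99865 + 0.2·0.438866 = 0.507206.

0.5072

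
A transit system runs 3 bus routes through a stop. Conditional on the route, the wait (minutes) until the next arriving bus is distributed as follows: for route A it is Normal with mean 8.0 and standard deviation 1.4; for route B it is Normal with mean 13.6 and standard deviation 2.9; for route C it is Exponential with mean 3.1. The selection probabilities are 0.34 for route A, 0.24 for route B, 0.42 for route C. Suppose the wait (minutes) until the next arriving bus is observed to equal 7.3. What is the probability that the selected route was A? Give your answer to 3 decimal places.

0.843

Likelihoods f(7.3 | ·): A: 0.251475; B: 0.0129931; C: 0.0306157.
Posterior ∝ prior × likelihood. Numerator for A: 0.34·0.251475 = 0.0855016.
Normalizing constant: 0.34·0.251475 + 0.24·0.0129931 + 0.42·0.0306157 = 0.101479.
P(A | observation) = 0.0855016 / 0.101479 = 0.842558.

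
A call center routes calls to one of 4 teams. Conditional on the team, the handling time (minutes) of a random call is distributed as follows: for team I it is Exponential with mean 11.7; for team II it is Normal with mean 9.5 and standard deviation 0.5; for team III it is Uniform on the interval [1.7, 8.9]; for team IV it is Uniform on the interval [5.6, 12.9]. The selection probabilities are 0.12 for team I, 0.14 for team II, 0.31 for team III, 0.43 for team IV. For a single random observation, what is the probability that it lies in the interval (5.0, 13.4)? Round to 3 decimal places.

Conditional on each team, P(5.0 < X < 13.4): I: 0.334106; II: 1; III: 0.541667; IV: 1.
By total probability, P(5.0 < X < 13.4) = 0.12·0.334106 + 0.14·1 + 0.31·0.541667 + 0.43·1 = 0.778009.

0.778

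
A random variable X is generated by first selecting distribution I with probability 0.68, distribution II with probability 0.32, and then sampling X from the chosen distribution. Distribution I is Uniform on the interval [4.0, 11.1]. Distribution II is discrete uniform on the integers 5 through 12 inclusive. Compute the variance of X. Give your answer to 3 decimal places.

Per component, I: μ=7.55, E[X²]=61.2033; II: μ=8.5, E[X²]=77.5.
E[X] = 0.68·7.55 + 0.32·8.5 = 7.854.
E[X²] = 0.68·61.2033 + 0.32·77.5 = 66.4183.
Var(X) = E[X²] − (E[X])² = 66.4183 − 61.6853 = 4.73295.

4.733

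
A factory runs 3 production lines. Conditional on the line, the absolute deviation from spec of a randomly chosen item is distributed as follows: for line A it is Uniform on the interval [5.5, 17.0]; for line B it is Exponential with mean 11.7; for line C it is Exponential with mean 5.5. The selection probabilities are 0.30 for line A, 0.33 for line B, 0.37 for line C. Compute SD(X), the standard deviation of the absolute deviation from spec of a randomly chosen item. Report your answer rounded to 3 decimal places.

8.250

Per component, A: μ=11.25, E[X²]=137.583; B: μ=11.7, E[X²]=273.78; C: μ=5.5, E[X²]=60.5.
E[X] = 0.3·11.25 + 0.33·11.7 + 0.37·5.5 = 9.271.
E[X²] = 0.3·137.583 + 0.33·273.78 + 0.37·60.5 = 154.007.
Var(X) = E[X²] − (E[X])² = 154.007 − 85.9514 = 68.056.
SD(X) = √68.056 = 8.2496.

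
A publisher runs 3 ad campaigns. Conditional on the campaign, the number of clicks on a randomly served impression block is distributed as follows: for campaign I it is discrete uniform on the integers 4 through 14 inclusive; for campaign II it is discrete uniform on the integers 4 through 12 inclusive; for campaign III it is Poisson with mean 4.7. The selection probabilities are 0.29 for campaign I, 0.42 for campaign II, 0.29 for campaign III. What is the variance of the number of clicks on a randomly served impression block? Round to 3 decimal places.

10.066

Per component, I: μ=9, E[X²]=91; II: μ=8, E[X²]=70.6667; III: μ=4.7, E[X²]=26.79.
E[X] = 0.29·9 + 0.42·8 + 0.29·4.7 = 7.333.
E[X²] = 0.29·91 + 0.42·70.6667 + 0.29·26.79 = 63.8391.
Var(X) = E[X²] − (E[X])² = 63.8391 − 53.7729 = 10.0662.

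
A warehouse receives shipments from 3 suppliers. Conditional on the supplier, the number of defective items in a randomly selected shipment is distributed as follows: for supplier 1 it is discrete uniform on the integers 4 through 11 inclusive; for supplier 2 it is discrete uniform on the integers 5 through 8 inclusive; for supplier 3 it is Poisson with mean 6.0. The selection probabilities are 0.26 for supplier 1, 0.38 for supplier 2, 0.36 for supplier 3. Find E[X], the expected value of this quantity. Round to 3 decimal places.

Component means — 1: 7.5; 2: 6.5; 3: 6.
E[X] = 0.26·7.5 + 0.38·6.5 + 0.36·6 = 6.58.

6.580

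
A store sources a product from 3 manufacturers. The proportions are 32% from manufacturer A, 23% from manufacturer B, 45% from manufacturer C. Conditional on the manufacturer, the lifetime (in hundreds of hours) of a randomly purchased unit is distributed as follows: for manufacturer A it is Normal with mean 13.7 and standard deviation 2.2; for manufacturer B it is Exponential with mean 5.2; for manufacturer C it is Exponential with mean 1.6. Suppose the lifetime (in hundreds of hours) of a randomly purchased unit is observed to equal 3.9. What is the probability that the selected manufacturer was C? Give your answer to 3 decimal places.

0.540

Likelihoods f(3.9 | ·): A: 8.90513e-06; B: 0.0908397; C: 0.0546119.
Posterior ∝ prior × likelihood. Numerator for C: 0.45·0.0546119 = 0.0245754.
Normalizing constant: 0.32·8.90513e-06 + 0.23·0.0908397 + 0.45·0.0546119 = 0.0454713.
P(C | observation) = 0.0245754 / 0.0454713 = 0.540458.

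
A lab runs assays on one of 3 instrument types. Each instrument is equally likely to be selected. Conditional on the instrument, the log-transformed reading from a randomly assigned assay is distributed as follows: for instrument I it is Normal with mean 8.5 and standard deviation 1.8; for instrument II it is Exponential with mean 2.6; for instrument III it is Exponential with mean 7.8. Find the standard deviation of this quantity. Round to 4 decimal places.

5.5263

Per component, I: μ=8.5, E[X²]=75.49; II: μ=2.6, E[X²]=13.52; III: μ=7.8, E[X²]=121.68.
E[X] = 0.333333·8.5 + 0.333333·2.6 + 0.333333·7.8 = 6.3.
E[X²] = 0.333333·75.49 + 0.333333·13.52 + 0.333333·121.68 = 70.23.
Var(X) = E[X²] − (E[X])² = 70.23 − 39.69 = 30.54.
SD(X) = √30.54 = 5.5263.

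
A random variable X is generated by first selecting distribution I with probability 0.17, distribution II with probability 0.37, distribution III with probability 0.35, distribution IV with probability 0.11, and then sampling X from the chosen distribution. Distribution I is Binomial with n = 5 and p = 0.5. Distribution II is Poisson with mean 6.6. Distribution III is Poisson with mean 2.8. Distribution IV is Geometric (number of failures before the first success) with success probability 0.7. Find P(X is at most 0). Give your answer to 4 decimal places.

0.1041

Conditional on each component, P(X ≤ 0): I: 0.03125; II: 0.00136037; III: 0.0608101; IV: 0.7.
By total probability, P(X ≤ 0) = 0.17·0.03125 + 0.37·0.00136037 + 0.35·0.0608101 + 0.11·0.7 = 0.104099.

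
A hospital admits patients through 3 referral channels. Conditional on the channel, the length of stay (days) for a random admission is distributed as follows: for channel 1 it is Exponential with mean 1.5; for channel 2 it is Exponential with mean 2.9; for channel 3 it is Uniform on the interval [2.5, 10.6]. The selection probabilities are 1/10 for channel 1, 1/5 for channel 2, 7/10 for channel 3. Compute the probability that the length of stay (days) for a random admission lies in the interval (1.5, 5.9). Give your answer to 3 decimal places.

Conditional on each channel, P(1.5 < X < 5.9): 1: 0.348301; 2: 0.465415; 3: 0.419753.
By total probability, P(1.5 < X < 5.9) = 0.1·0.348301 + 0.2·0.465415 + 0.7·0.419753 = 0.42174.

0.422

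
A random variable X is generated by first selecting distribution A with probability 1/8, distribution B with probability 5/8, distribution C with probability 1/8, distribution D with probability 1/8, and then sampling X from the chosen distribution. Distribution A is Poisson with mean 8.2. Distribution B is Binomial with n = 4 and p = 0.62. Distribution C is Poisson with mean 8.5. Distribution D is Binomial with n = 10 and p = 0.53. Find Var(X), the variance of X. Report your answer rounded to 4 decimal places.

Per component, A: μ=8.2, E[X²]=75.44; B: μ=2.48, E[X²]=7.0928; C: μ=8.5, E[X²]=80.75; D: μ=5.3, E[X²]=30.581.
E[X] = 0.125·8.2 + 0.625·2.48 + 0.125·8.5 + 0.125·5.3 = 4.3.
E[X²] = 0.125·75.44 + 0.625·7.0928 + 0.125·80.75 + 0.125·30.581 = 27.7794.
Var(X) = E[X²] − (E[X])² = 27.7794 − 18.49 = 9.28938.

9.2894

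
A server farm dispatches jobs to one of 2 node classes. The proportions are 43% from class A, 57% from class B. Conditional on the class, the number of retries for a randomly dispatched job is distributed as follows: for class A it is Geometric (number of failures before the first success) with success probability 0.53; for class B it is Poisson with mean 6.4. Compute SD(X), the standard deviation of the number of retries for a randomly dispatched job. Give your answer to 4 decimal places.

Per component, A: μ=0.886792, E[X²]=2.45959; B: μ=6.4, E[X²]=47.36.
E[X] = 0.43·0.886792 + 0.57·6.4 = 4.02932.
E[X²] = 0.43·2.45959 + 0.57·47.36 = 28.0528.
Var(X) = E[X²] − (E[X])² = 28.0528 − 16.2354 = 11.8174.
SD(X) = √11.8174 = 3.43764.

3.4376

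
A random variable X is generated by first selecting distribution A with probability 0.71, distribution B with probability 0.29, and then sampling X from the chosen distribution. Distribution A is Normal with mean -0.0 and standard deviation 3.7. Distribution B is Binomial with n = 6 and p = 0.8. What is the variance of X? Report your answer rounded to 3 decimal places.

14.742

Per component, A: μ=-0, E[X²]=13.69; B: μ=4.8, E[X²]=24.
E[X] = 0.71·-0 + 0.29·4.8 = 1.392.
E[X²] = 0.71·13.69 + 0.29·24 = 16.6799.
Var(X) = E[X²] − (E[X])² = 16.6799 − 1.93766 = 14.7422.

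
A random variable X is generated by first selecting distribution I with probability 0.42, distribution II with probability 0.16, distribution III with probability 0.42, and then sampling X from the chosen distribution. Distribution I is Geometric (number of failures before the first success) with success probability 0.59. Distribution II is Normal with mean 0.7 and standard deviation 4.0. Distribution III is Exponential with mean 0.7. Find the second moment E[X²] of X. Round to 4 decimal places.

3.7475

For each component E[X²] = Var + (mean)², giving I: 1.66073; II: 16.49; III: 0.98.
Overall E[X²] = 0.42·1.66073 + 0.16·16.49 + 0.42·0.98 = 3.74751.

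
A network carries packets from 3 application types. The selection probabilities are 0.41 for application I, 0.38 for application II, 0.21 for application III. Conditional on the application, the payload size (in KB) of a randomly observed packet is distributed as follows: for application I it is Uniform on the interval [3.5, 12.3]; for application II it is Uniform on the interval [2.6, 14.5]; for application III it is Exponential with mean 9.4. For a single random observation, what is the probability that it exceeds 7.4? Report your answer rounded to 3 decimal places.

0.551

Conditional on each application, P(X > 7.4): I: 0.556818; II: 0.596639; III: 0.455102.
By total probability, P(X > 7.4) = 0.41·0.556818 + 0.38·0.596639 + 0.21·0.455102 = 0.55059.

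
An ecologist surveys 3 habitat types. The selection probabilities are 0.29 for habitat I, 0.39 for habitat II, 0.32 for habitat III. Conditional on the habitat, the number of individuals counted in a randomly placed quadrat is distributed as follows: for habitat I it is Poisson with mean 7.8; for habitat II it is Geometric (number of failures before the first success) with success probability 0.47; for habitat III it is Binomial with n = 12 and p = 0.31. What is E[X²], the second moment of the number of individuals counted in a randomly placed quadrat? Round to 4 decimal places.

26.5869

For each component E[X²] = Var + (mean)², giving I: 68.64; II: 3.67089; III: 16.4052.
Overall E[X²] = 0.29·68.64 + 0.39·3.67089 + 0.32·16.4052 = 26.5869.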